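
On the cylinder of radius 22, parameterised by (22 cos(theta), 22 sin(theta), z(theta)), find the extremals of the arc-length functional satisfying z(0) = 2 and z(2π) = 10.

Parameterise the cylinder of radius R = 22 as
    r(θ) = (22 cos θ, 22 sin θ, z(θ)).
The arc-length element is
    ds = sqrt(484 + (dz/dθ)^2) dθ,
so the Lagrangian is L = sqrt(484 + z'^2).
L depends on z' only, not on z or θ, so ∂L/∂z = 0 and
    ∂L/∂z' = z' / sqrt(484 + z'^2).
The Euler-Lagrange equation gives
    d/dθ( z' / sqrt(484 + z'^2) ) = 0,
so z' is constant. Integrating once:
    z(θ) = a θ + b,
a helix on the cylinder (a straight line when the cylinder is unrolled). The constants a, b are determined by the endpoint conditions.
With endpoint conditions z(0) = 2 and z(2π) = 10: from z(0) = b we get b = 2, and a·2π + 2 = 10 gives a = 4/π, so
    z(θ) = (4/π) θ + 2.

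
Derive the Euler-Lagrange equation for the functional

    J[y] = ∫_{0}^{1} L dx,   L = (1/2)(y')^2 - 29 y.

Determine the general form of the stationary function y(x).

The Lagrangian is L = (1/2)(y')^2 - 29 y.
∂L/∂y = -29.
∂L/∂y' = y'.
The Euler-Lagrange equation d/dx(∂L/∂y') − ∂L/∂y = 0 becomes:
    y'' + 29 = 0
General solution: y(x) = -(29/2) x^2 + A x + B, where A and B are arbitrary constants fixed by the endpoint conditions.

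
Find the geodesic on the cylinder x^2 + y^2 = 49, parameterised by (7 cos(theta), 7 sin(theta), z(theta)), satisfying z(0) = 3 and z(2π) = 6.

Parameterise the cylinder of radius R = 7 as
    r(θ) = (7 cos θ, 7 sin θ, z(θ)).
The arc-length element is
    ds = sqrt(49 + (dz/dθ)^2) dθ,
so the Lagrangian is L = sqrt(49 + z'^2).
L depends on z' only, not on z or θ, so ∂L/∂z = 0 and
    ∂L/∂z' = z' / sqrt(49 + z'^2).
The Euler-Lagrange equation gives
    d/dθ( z' / sqrt(49 + z'^2) ) = 0,
so z' is constant. Integrating once:
    z(θ) = a θ + b,
a helix on the cylinder (a straight line when the cylinder is unrolled). The constants a, b are determined by the endpoint conditions.
With endpoint conditions z(0) = 3 and z(2π) = 6: from z(0) = b we get b = 3, and a·2π + 3 = 6 gives a = 3/(2π), so
    z(θ) = (3/(2π)) θ + 3.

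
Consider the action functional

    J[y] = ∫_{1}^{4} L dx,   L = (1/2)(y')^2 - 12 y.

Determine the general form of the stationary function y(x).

The Lagrangian is L = (1/2)(y')^2 - 12 y.
∂L/∂y = -12.
∂L/∂y' = y'.
The Euler-Lagrange equation d/dx(∂L/∂y') − ∂L/∂y = 0 becomes:
    y'' + 12 = 0
General solution: y(x) = -6 x^2 + A x + B, where A and B are arbitrary constants fixed by the endpoint conditions.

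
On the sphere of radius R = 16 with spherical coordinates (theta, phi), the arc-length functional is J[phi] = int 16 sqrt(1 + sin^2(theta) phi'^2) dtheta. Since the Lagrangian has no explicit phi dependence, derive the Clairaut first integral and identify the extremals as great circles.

On the sphere of radius R = 16 with spherical coordinates (θ, φ), the induced metric is
    ds^2 = 256(dθ^2 + sin^2(θ) dφ^2).
Parameterise by θ; the arc-length functional is
    J[φ] = ∫ 16 sqrt(1 + sin^2(θ) (dφ/dθ)^2) dθ,
so L = 16 sqrt(1 + sin^2(θ) φ'^2). Compute
    ∂L/∂φ = 0  (L has no explicit φ dependence),
    ∂L/∂φ' = 16 sin^2(θ) φ' / sqrt(1 + sin^2(θ) φ'^2).
Since ∂L/∂φ = 0, the Euler-Lagrange equation
    d/dθ(∂L/∂φ') − ∂L/∂φ = 0
reduces to d/dθ(∂L/∂φ') = 0, i.e. the momentum conjugate to φ is conserved:
    16 sin^2(θ) φ' / sqrt(1 + sin^2(θ) φ'^2) = C.
The overall factor of 16 is constant, so dividing through gives Clairaut's relation sin^2(θ) φ' / sqrt(1 + sin^2(θ) φ'^2) = C' (with C' = C/16). Solving for φ' and integrating gives the great-circle family
    cot(θ) = A cos(φ − φ_0),
i.e. the intersection of the sphere with a plane through the origin. The two constants A and φ_0 (equivalently C and one phase) are fixed by the two endpoint conditions.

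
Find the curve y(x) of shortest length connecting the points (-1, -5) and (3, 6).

Arc-length functional: J[y] = ∫ sqrt(1 + (y')^2) dx.
Lagrangian L = sqrt(1 + (y')^2) has no explicit y dependence, so ∂L/∂y = 0 and the Euler-Lagrange equation gives
    d/dx( y' / sqrt(1 + (y')^2) ) = 0  ⇒  y' / sqrt(1 + (y')^2) = const.
Hence y' is constant, so y(x) is affine.
Fitting the endpoints (-1, -5) and (3, 6):
    slope m = (6 − (-5)) / (3 − (-1)) = 11/4,
    intercept c = (-5) − m·(-1) = -9/4.
Extremal: y(x) = (11/4) x - 9/4.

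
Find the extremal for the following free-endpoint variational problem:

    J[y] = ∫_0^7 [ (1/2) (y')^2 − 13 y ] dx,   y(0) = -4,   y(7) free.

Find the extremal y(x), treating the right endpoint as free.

The Lagrangian L = (1/2) (y')^2 − 13 y gives
    ∂L/∂y = −13,   ∂L/∂y' = y'.
Euler-Lagrange: d/dx(y') − (−13) = 0, i.e. y'' + 13 = 0, so
    y(x) = −(13/2) x^2 + C1 x + C2.
Fixed left endpoint y(0) = -4 ⇒ C2 = -4.
The right endpoint x = 7 is free, so the natural (transversality) condition is ∂L/∂y' |_{x=7} = 0, i.e. y'(7) = 0.
Compute y'(x) = −13 x + C1, so y'(7) = −91 + C1 = 0 ⇒ C1 = 91.
Therefore the extremal is
    y(x) = −(13/2) x^2 + 91 x − 4.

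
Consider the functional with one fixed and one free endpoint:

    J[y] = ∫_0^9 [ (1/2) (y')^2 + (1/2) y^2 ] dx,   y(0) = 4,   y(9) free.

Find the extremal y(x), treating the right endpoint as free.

The Lagrangian L = (1/2) (y')^2 + (1/2) y^2 gives
    ∂L/∂y = 1 y,   ∂L/∂y' = y'.
Euler-Lagrange: y'' − y = 0.
With k = 1, the general solution is
    y(x) = A cosh(x) + B sinh(x).
Fixed left endpoint y(0) = 4 ⇒ A = 4.
The right endpoint x = 9 is free, so the natural (transversality) condition is ∂L/∂y' |_{x=9} = 0, i.e. y'(9) = 0.
Compute y'(x) = A k sinh(k x) + B k cosh(k x), so
    y'(9) = A k sinh(k·9) + B k cosh(k·9) = 0
    ⇒ B = −A tanh(k·9) = − 4 tanh(1·9).
Therefore the extremal is
    y(x) = 4 cosh(1 x) − 4 tanh(1·9) sinh(1 x).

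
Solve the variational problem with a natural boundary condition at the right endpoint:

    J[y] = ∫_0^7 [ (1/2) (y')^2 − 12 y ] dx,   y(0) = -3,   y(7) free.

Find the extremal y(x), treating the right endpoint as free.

The Lagrangian L = (1/2) (y')^2 − 12 y gives
    ∂L/∂y = −12,   ∂L/∂y' = y'.
Euler-Lagrange: d/dx(y') − (−12) = 0, i.e. y'' + 12 = 0, so
    y(x) = −(12/2) x^2 + C1 x + C2.
Fixed left endpoint y(0) = -3 ⇒ C2 = -3.
The right endpoint x = 7 is free, so the natural (transversality) condition is ∂L/∂y' |_{x=7} = 0, i.e. y'(7) = 0.
Compute y'(x) = −12 x + C1, so y'(7) = −84 + C1 = 0 ⇒ C1 = 84.
Therefore the extremal is
    y(x) = −6 x^2 + 84 x − 3.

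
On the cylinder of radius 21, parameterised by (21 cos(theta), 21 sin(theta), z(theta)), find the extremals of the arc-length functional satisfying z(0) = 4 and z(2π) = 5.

Parameterise the cylinder of radius R = 21 as
    r(θ) = (21 cos θ, 21 sin θ, z(θ)).
The arc-length element is
    ds = sqrt(441 + (dz/dθ)^2) dθ,
so the Lagrangian is L = sqrt(441 + z'^2).
L depends on z' only, not on z or θ, so ∂L/∂z = 0 and
    ∂L/∂z' = z' / sqrt(441 + z'^2).
The Euler-Lagrange equation gives
    d/dθ( z' / sqrt(441 + z'^2) ) = 0,
so z' is constant. Integrating once:
    z(θ) = a θ + b,
a helix on the cylinder (a straight line when the cylinder is unrolled). The constants a, b are determined by the endpoint conditions.
With endpoint conditions z(0) = 4 and z(2π) = 5: from z(0) = b we get b = 4, and a·2π + 4 = 5 gives a = 1/(2π), so
    z(θ) = (1/(2π)) θ + 4.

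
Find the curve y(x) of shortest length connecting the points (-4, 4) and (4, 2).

Arc-length functional: J[y] = ∫ sqrt(1 + (y')^2) dx.
Lagrangian L = sqrt(1 + (y')^2) has no explicit y dependence, so ∂L/∂y = 0 and the Euler-Lagrange equation gives
    d/dx( y' / sqrt(1 + (y')^2) ) = 0  ⇒  y' / sqrt(1 + (y')^2) = const.
Hence y' is constant, so y(x) is affine.
Fitting the endpoints (-4, 4) and (4, 2):
    slope m = (2 − 4) / (4 − (-4)) = -1/4,
    intercept c = 4 − m·(-4) = 3.
Extremal: y(x) = (-1/4) x + 3.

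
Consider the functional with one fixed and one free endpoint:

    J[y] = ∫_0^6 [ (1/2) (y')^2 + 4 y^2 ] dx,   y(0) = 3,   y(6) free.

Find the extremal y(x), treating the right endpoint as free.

The Lagrangian L = (1/2) (y')^2 + 4 y^2 gives
    ∂L/∂y = 8 y,   ∂L/∂y' = y'.
Euler-Lagrange: y'' − 8 y = 0.
With k = sqrt(8), the general solution is
    y(x) = A cosh(sqrt(8) x) + B sinh(sqrt(8) x).
Fixed left endpoint y(0) = 3 ⇒ A = 3.
The right endpoint x = 6 is free, so the natural (transversality) condition is ∂L/∂y' |_{x=6} = 0, i.e. y'(6) = 0.
Compute y'(x) = A k sinh(k x) + B k cosh(k x), so
    y'(6) = A k sinh(k·6) + B k cosh(k·6) = 0
    ⇒ B = −A tanh(k·6) = − 3 tanh(sqrt(8)·6).
Therefore the extremal is
    y(x) = 3 cosh(sqrt(8) x) − 3 tanh(sqrt(8)·6) sinh(sqrt(8) x).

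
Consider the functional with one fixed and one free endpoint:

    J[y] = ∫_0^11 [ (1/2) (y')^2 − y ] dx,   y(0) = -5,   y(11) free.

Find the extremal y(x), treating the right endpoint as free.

The Lagrangian L = (1/2) (y')^2 − y gives
    ∂L/∂y = −1,   ∂L/∂y' = y'.
Euler-Lagrange: d/dx(y') − (−1) = 0, i.e. y'' + 1 = 0, so
    y(x) = −(1/2) x^2 + C1 x + C2.
Fixed left endpoint y(0) = -5 ⇒ C2 = -5.
The right endpoint x = 11 is free, so the natural (transversality) condition is ∂L/∂y' |_{x=11} = 0, i.e. y'(11) = 0.
Compute y'(x) = −1 x + C1, so y'(11) = −11 + C1 = 0 ⇒ C1 = 11.
Therefore the extremal is
    y(x) = −x^2/2 + 11 x − 5.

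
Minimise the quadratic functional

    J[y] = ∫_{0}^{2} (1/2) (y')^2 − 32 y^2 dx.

The Lagrangian is L = (1/2) (y')^2 − 32 y^2.
Compute ∂L/∂y = -64y, ∂L/∂y' = y'.
The Euler-Lagrange equation d/dx(∂L/∂y') − ∂L/∂y = 0 reduces to
    y'' + 64 y = 0.
Its general solution is
    y(x) = A sin(8x) + B cos(8x),
with A, B fixed by the endpoint conditions.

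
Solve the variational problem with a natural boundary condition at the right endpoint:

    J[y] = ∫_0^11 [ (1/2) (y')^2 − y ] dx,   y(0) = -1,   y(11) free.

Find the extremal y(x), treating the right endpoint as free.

The Lagrangian L = (1/2) (y')^2 − y gives
    ∂L/∂y = −1,   ∂L/∂y' = y'.
Euler-Lagrange: d/dx(y') − (−1) = 0, i.e. y'' + 1 = 0, so
    y(x) = −(1/2) x^2 + C1 x + C2.
Fixed left endpoint y(0) = -1 ⇒ C2 = -1.
The right endpoint x = 11 is free, so the natural (transversality) condition is ∂L/∂y' |_{x=11} = 0, i.e. y'(11) = 0.
Compute y'(x) = −1 x + C1, so y'(11) = −11 + C1 = 0 ⇒ C1 = 11.
Therefore the extremal is
    y(x) = −x^2/2 + 11 x − 1.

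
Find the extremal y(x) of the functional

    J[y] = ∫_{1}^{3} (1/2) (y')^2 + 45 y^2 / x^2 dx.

The Lagrangian is L = (1/2) (y')^2 + 45 y^2 / x^2.
Compute ∂L/∂y = 90y/x^2, ∂L/∂y' = y'.
The Euler-Lagrange equation d/dx(∂L/∂y') − ∂L/∂y = 0 reduces to
    y'' − 90/x^2 · y = 0  (x > 0).
Its general solution is
    y(x) = A x^10 + B x^(-9),
with A, B fixed by the endpoint conditions.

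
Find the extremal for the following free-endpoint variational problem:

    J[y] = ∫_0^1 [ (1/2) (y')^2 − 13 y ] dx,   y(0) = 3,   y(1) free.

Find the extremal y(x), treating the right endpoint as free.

The Lagrangian L = (1/2) (y')^2 − 13 y gives
    ∂L/∂y = −13,   ∂L/∂y' = y'.
Euler-Lagrange: d/dx(y') − (−13) = 0, i.e. y'' + 13 = 0, so
    y(x) = −(13/2) x^2 + C1 x + C2.
Fixed left endpoint y(0) = 3 ⇒ C2 = 3.
The right endpoint x = 1 is free, so the natural (transversality) condition is ∂L/∂y' |_{x=1} = 0, i.e. y'(1) = 0.
Compute y'(x) = −13 x + C1, so y'(1) = −13 + C1 = 0 ⇒ C1 = 13.
Therefore the extremal is
    y(x) = −(13/2) x^2 + 13 x + 3.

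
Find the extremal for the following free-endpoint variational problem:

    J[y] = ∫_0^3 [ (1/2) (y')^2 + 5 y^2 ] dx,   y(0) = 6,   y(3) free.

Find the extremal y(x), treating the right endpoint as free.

The Lagrangian L = (1/2) (y')^2 + 5 y^2 gives
    ∂L/∂y = 10 y,   ∂L/∂y' = y'.
Euler-Lagrange: y'' − 10 y = 0.
With k = sqrt(10), the general solution is
    y(x) = A cosh(sqrt(10) x) + B sinh(sqrt(10) x).
Fixed left endpoint y(0) = 6 ⇒ A = 6.
The right endpoint x = 3 is free, so the natural (transversality) condition is ∂L/∂y' |_{x=3} = 0, i.e. y'(3) = 0.
Compute y'(x) = A k sinh(k x) + B k cosh(k x), so
    y'(3) = A k sinh(k·3) + B k cosh(k·3) = 0
    ⇒ B = −A tanh(k·3) = − 6 tanh(sqrt(10)·3).
Therefore the extremal is
    y(x) = 6 cosh(sqrt(10) x) − 6 tanh(sqrt(10)·3) sinh(sqrt(10) x).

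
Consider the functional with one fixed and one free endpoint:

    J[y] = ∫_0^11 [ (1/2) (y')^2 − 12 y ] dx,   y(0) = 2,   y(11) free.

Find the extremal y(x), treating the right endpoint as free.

The Lagrangian L = (1/2) (y')^2 − 12 y gives
    ∂L/∂y = −12,   ∂L/∂y' = y'.
Euler-Lagrange: d/dx(y') − (−12) = 0, i.e. y'' + 12 = 0, so
    y(x) = −(12/2) x^2 + C1 x + C2.
Fixed left endpoint y(0) = 2 ⇒ C2 = 2.
The right endpoint x = 11 is free, so the natural (transversality) condition is ∂L/∂y' |_{x=11} = 0, i.e. y'(11) = 0.
Compute y'(x) = −12 x + C1, so y'(11) = −132 + C1 = 0 ⇒ C1 = 132.
Therefore the extremal is
    y(x) = −6 x^2 + 132 x + 2.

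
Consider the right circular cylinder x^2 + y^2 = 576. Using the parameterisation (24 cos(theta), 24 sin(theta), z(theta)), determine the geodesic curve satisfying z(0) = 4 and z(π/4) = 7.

Parameterise the cylinder of radius R = 24 as
    r(θ) = (24 cos θ, 24 sin θ, z(θ)).
The arc-length element is
    ds = sqrt(576 + (dz/dθ)^2) dθ,
so the Lagrangian is L = sqrt(576 + z'^2).
L depends on z' only, not on z or θ, so ∂L/∂z = 0 and
    ∂L/∂z' = z' / sqrt(576 + z'^2).
The Euler-Lagrange equation gives
    d/dθ( z' / sqrt(576 + z'^2) ) = 0,
so z' is constant. Integrating once:
    z(θ) = a θ + b,
a helix on the cylinder (a straight line when the cylinder is unrolled). The constants a, b are determined by the endpoint conditions.
With endpoint conditions z(0) = 4 and z(π/4) = 7: from z(0) = b we get b = 4, and a·π/4 + 4 = 7 gives a = 12/π, so
    z(θ) = (12/π) θ + 4.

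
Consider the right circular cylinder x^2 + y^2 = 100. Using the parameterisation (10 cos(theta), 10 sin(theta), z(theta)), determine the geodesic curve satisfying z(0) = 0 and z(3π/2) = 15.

Parameterise the cylinder of radius R = 10 as
    r(θ) = (10 cos θ, 10 sin θ, z(θ)).
The arc-length element is
    ds = sqrt(100 + (dz/dθ)^2) dθ,
so the Lagrangian is L = sqrt(100 + z'^2).
L depends on z' only, not on z or θ, so ∂L/∂z = 0 and
    ∂L/∂z' = z' / sqrt(100 + z'^2).
The Euler-Lagrange equation gives
    d/dθ( z' / sqrt(100 + z'^2) ) = 0,
so z' is constant. Integrating once:
    z(θ) = a θ + b,
a helix on the cylinder (a straight line when the cylinder is unrolled). The constants a, b are determined by the endpoint conditions.
With endpoint conditions z(0) = 0 and z(3π/2) = 15: from z(0) = b we get b = 0, and a·3π/2 + 0 = 15 gives a = 10/π, so
    z(θ) = (10/π) θ.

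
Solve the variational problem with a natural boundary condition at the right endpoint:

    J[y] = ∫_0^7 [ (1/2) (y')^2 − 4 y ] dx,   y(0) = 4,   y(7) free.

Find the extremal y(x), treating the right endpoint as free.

The Lagrangian L = (1/2) (y')^2 − 4 y gives
    ∂L/∂y = −4,   ∂L/∂y' = y'.
Euler-Lagrange: d/dx(y') − (−4) = 0, i.e. y'' + 4 = 0, so
    y(x) = −(4/2) x^2 + C1 x + C2.
Fixed left endpoint y(0) = 4 ⇒ C2 = 4.
The right endpoint x = 7 is free, so the natural (transversality) condition is ∂L/∂y' |_{x=7} = 0, i.e. y'(7) = 0.
Compute y'(x) = −4 x + C1, so y'(7) = −28 + C1 = 0 ⇒ C1 = 28.
Therefore the extremal is
    y(x) = −2 x^2 + 28 x + 4.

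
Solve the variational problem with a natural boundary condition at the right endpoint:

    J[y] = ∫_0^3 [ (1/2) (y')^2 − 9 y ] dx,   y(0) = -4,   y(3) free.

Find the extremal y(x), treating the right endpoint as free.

The Lagrangian L = (1/2) (y')^2 − 9 y gives
    ∂L/∂y = −9,   ∂L/∂y' = y'.
Euler-Lagrange: d/dx(y') − (−9) = 0, i.e. y'' + 9 = 0, so
    y(x) = −(9/2) x^2 + C1 x + C2.
Fixed left endpoint y(0) = -4 ⇒ C2 = -4.
The right endpoint x = 3 is free, so the natural (transversality) condition is ∂L/∂y' |_{x=3} = 0, i.e. y'(3) = 0.
Compute y'(x) = −9 x + C1, so y'(3) = −27 + C1 = 0 ⇒ C1 = 27.
Therefore the extremal is
    y(x) = −(9/2) x^2 + 27 x − 4.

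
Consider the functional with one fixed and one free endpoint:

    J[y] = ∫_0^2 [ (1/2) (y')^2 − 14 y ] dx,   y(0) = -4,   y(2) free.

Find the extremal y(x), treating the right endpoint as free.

The Lagrangian L = (1/2) (y')^2 − 14 y gives
    ∂L/∂y = −14,   ∂L/∂y' = y'.
Euler-Lagrange: d/dx(y') − (−14) = 0, i.e. y'' + 14 = 0, so
    y(x) = −(14/2) x^2 + C1 x + C2.
Fixed left endpoint y(0) = -4 ⇒ C2 = -4.
The right endpoint x = 2 is free, so the natural (transversality) condition is ∂L/∂y' |_{x=2} = 0, i.e. y'(2) = 0.
Compute y'(x) = −14 x + C1, so y'(2) = −28 + C1 = 0 ⇒ C1 = 28.
Therefore the extremal is
    y(x) = −7 x^2 + 28 x − 4.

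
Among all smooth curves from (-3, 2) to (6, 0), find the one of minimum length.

Arc-length functional: J[y] = ∫ sqrt(1 + (y')^2) dx.
Lagrangian L = sqrt(1 + (y')^2) has no explicit y dependence, so ∂L/∂y = 0 and the Euler-Lagrange equation gives
    d/dx( y' / sqrt(1 + (y')^2) ) = 0  ⇒  y' / sqrt(1 + (y')^2) = const.
Hence y' is constant, so y(x) is affine.
Fitting the endpoints (-3, 2) and (6, 0):
    slope m = (0 − 2) / (6 − (-3)) = -2/9,
    intercept c = 2 − m·(-3) = 4/3.
Extremal: y(x) = (-2/9) x + 4/3.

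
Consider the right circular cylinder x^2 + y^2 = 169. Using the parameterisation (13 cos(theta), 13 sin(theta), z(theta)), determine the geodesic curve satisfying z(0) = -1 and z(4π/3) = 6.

Parameterise the cylinder of radius R = 13 as
    r(θ) = (13 cos θ, 13 sin θ, z(θ)).
The arc-length element is
    ds = sqrt(169 + (dz/dθ)^2) dθ,
so the Lagrangian is L = sqrt(169 + z'^2).
L depends on z' only, not on z or θ, so ∂L/∂z = 0 and
    ∂L/∂z' = z' / sqrt(169 + z'^2).
The Euler-Lagrange equation gives
    d/dθ( z' / sqrt(169 + z'^2) ) = 0,
so z' is constant. Integrating once:
    z(θ) = a θ + b,
a helix on the cylinder (a straight line when the cylinder is unrolled). The constants a, b are determined by the endpoint conditions.
With endpoint conditions z(0) = -1 and z(4π/3) = 6: from z(0) = b we get b = -1, and a·4π/3 + -1 = 6 gives a = 21/(4π), so
    z(θ) = (21/(4π)) θ − 1.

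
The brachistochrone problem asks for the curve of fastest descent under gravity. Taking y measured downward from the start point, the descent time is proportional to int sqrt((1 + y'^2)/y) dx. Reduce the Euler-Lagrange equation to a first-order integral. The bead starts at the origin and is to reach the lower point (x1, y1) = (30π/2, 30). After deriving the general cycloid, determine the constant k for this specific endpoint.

The Lagrangian L = sqrt((1 + y'^2) / y) has no explicit x dependence, so the Beltrami identity applies:
    L − y' ∂L/∂y' = C.
Compute ∂L/∂y' = y' / sqrt(y (1 + y'^2)).
Substitute:
    sqrt((1 + y'^2)/y) − y'·y' / sqrt(y (1 + y'^2))
    = (1 + y'^2) / sqrt(y (1 + y'^2)) − y'^2 / sqrt(y (1 + y'^2))
    = 1 / sqrt(y (1 + y'^2)) = C.
Squaring and rearranging gives the first integral
    y (1 + y'^2) = 1/C^2 =: k   (constant).
Solving this first-order ODE by the substitution
    y = (k/2)(1 − cos θ)
yields the cycloid parameterisation
    x(θ) = (k/2)(θ − sin θ),   y(θ) = (k/2)(1 − cos θ).
The constant k is fixed by the endpoint condition.
Now fit the given lower endpoint (x1, y1) = (30π/2, 30). At the bottom of the first arch (θ = π), the parametric equations give
    y(π) = (k/2)(1 − cos π) = k,
    x(π) = (k/2)(π − sin π) = kπ/2.
Matching y(π) = 30 gives k = 30, consistent with x(π) = 30π/2. Therefore the specific cycloid is
    x(θ) = (30/2)(θ − sin θ),   y(θ) = (30/2)(1 − cos θ).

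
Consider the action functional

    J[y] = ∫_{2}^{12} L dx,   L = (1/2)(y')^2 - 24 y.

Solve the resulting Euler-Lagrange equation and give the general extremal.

The Lagrangian is L = (1/2)(y')^2 - 24 y.
∂L/∂y = -24.
∂L/∂y' = y'.
The Euler-Lagrange equation d/dx(∂L/∂y') − ∂L/∂y = 0 becomes:
    y'' + 24 = 0
General solution: y(x) = -12 x^2 + A x + B, where A and B are arbitrary constants fixed by the endpoint conditions.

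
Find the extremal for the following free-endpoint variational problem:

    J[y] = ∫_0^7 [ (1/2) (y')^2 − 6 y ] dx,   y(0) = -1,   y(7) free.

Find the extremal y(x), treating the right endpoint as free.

The Lagrangian L = (1/2) (y')^2 − 6 y gives
    ∂L/∂y = −6,   ∂L/∂y' = y'.
Euler-Lagrange: d/dx(y') − (−6) = 0, i.e. y'' + 6 = 0, so
    y(x) = −(6/2) x^2 + C1 x + C2.
Fixed left endpoint y(0) = -1 ⇒ C2 = -1.
The right endpoint x = 7 is free, so the natural (transversality) condition is ∂L/∂y' |_{x=7} = 0, i.e. y'(7) = 0.
Compute y'(x) = −6 x + C1, so y'(7) = −42 + C1 = 0 ⇒ C1 = 42.
Therefore the extremal is
    y(x) = −3 x^2 + 42 x − 1.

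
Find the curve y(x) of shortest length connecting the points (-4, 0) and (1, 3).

Arc-length functional: J[y] = ∫ sqrt(1 + (y')^2) dx.
Lagrangian L = sqrt(1 + (y')^2) has no explicit y dependence, so ∂L/∂y = 0 and the Euler-Lagrange equation gives
    d/dx( y' / sqrt(1 + (y')^2) ) = 0  ⇒  y' / sqrt(1 + (y')^2) = const.
Hence y' is constant, so y(x) is affine.
Fitting the endpoints (-4, 0) and (1, 3):
    slope m = (3 − 0) / (1 − (-4)) = 3/5,
    intercept c = 0 − m·(-4) = 12/5.
Extremal: y(x) = (3/5) x + 12/5.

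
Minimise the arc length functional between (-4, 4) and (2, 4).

Arc-length functional: J[y] = ∫ sqrt(1 + (y')^2) dx.
Lagrangian L = sqrt(1 + (y')^2) has no explicit y dependence, so ∂L/∂y = 0 and the Euler-Lagrange equation gives
    d/dx( y' / sqrt(1 + (y')^2) ) = 0  ⇒  y' / sqrt(1 + (y')^2) = const.
Hence y' is constant, so y(x) is affine.
Fitting the endpoints (-4, 4) and (2, 4):
    slope m = (4 − 4) / (2 − (-4)) = 0,
    intercept c = 4 − m·(-4) = 4.
Extremal: y(x) = 4.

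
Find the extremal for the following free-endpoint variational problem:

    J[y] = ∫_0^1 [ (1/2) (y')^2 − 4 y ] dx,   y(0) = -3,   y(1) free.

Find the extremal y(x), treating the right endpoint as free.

The Lagrangian L = (1/2) (y')^2 − 4 y gives
    ∂L/∂y = −4,   ∂L/∂y' = y'.
Euler-Lagrange: d/dx(y') − (−4) = 0, i.e. y'' + 4 = 0, so
    y(x) = −(4/2) x^2 + C1 x + C2.
Fixed left endpoint y(0) = -3 ⇒ C2 = -3.
The right endpoint x = 1 is free, so the natural (transversality) condition is ∂L/∂y' |_{x=1} = 0, i.e. y'(1) = 0.
Compute y'(x) = −4 x + C1, so y'(1) = −4 + C1 = 0 ⇒ C1 = 4.
Therefore the extremal is
    y(x) = −2 x^2 + 4 x − 3.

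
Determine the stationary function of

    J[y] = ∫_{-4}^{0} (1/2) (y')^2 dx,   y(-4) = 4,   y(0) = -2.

The Lagrangian is L = (1/2) (y')^2.
Compute ∂L/∂y = 0, ∂L/∂y' = y'.
The Euler-Lagrange equation d/dx(∂L/∂y') − ∂L/∂y = 0 reduces to
    y'' = 0.
Its general solution is
    y(x) = A x + B,
with A, B fixed by the endpoint conditions.
Applying the endpoint conditions y(-4) = 4 and y(0) = -2: solve A·-4 + B = 4 and A·0 + B = -2. Subtracting gives A(0 − -4) = -2 − 4, so A = -3/2, and B = 4 − A·-4 = -2. Therefore
    y(x) = (-3/2) x - 2.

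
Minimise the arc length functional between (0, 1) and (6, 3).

Arc-length functional: J[y] = ∫ sqrt(1 + (y')^2) dx.
Lagrangian L = sqrt(1 + (y')^2) has no explicit y dependence, so ∂L/∂y = 0 and the Euler-Lagrange equation gives
    d/dx( y' / sqrt(1 + (y')^2) ) = 0  ⇒  y' / sqrt(1 + (y')^2) = const.
Hence y' is constant, so y(x) is affine.
Fitting the endpoints (0, 1) and (6, 3):
    slope m = (3 − 1) / (6 − 0) = 1/3,
    intercept c = 1 − m·0 = 1.
Extremal: y(x) = (1/3) x + 1.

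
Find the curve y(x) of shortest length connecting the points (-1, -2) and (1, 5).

Arc-length functional: J[y] = ∫ sqrt(1 + (y')^2) dx.
Lagrangian L = sqrt(1 + (y')^2) has no explicit y dependence, so ∂L/∂y = 0 and the Euler-Lagrange equation gives
    d/dx( y' / sqrt(1 + (y')^2) ) = 0  ⇒  y' / sqrt(1 + (y')^2) = const.
Hence y' is constant, so y(x) is affine.
Fitting the endpoints (-1, -2) and (1, 5):
    slope m = (5 − (-2)) / (1 − (-1)) = 7/2,
    intercept c = (-2) − m·(-1) = 3/2.
Extremal: y(x) = (7/2) x + 3/2.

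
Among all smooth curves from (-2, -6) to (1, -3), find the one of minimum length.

Arc-length functional: J[y] = ∫ sqrt(1 + (y')^2) dx.
Lagrangian L = sqrt(1 + (y')^2) has no explicit y dependence, so ∂L/∂y = 0 and the Euler-Lagrange equation gives
    d/dx( y' / sqrt(1 + (y')^2) ) = 0  ⇒  y' / sqrt(1 + (y')^2) = const.
Hence y' is constant, so y(x) is affine.
Fitting the endpoints (-2, -6) and (1, -3):
    slope m = ((-3) − (-6)) / (1 − (-2)) = 1,
    intercept c = (-6) − m·(-2) = -4.
Extremal: y(x) = x - 4.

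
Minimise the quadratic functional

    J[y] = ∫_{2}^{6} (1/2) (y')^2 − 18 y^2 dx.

The Lagrangian is L = (1/2) (y')^2 − 18 y^2.
Compute ∂L/∂y = -36y, ∂L/∂y' = y'.
The Euler-Lagrange equation d/dx(∂L/∂y') − ∂L/∂y = 0 reduces to
    y'' + 36 y = 0.
Its general solution is
    y(x) = A sin(6x) + B cos(6x),
with A, B fixed by the endpoint conditions.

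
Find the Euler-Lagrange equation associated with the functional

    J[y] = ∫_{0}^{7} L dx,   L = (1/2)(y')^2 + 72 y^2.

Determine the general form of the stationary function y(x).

The Lagrangian is L = (1/2)(y')^2 + 72 y^2.
∂L/∂y = 144y.
∂L/∂y' = y'.
The Euler-Lagrange equation d/dx(∂L/∂y') − ∂L/∂y = 0 becomes:
    y'' - 144 y = 0
General solution: y(x) = A e^(12x) + B e^(-12x), where A and B are arbitrary constants fixed by the endpoint conditions.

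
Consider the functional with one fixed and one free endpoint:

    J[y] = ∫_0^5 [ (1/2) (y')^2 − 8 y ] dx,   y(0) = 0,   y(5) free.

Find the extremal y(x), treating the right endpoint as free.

The Lagrangian L = (1/2) (y')^2 − 8 y gives
    ∂L/∂y = −8,   ∂L/∂y' = y'.
Euler-Lagrange: d/dx(y') − (−8) = 0, i.e. y'' + 8 = 0, so
    y(x) = −(8/2) x^2 + C1 x + C2.
Fixed left endpoint y(0) = 0 ⇒ C2 = 0.
The right endpoint x = 5 is free, so the natural (transversality) condition is ∂L/∂y' |_{x=5} = 0, i.e. y'(5) = 0.
Compute y'(x) = −8 x + C1, so y'(5) = −40 + C1 = 0 ⇒ C1 = 40.
Therefore the extremal is
    y(x) = −4 x^2 + 40 x.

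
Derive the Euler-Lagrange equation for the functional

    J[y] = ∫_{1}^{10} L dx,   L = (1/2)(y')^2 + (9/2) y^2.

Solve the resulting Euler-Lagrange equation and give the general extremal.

The Lagrangian is L = (1/2)(y')^2 + (9/2) y^2.
∂L/∂y = 9y.
∂L/∂y' = y'.
The Euler-Lagrange equation d/dx(∂L/∂y') − ∂L/∂y = 0 becomes:
    y'' - 9 y = 0
General solution: y(x) = A e^(3x) + B e^(-3x), where A and B are arbitrary constants fixed by the endpoint conditions.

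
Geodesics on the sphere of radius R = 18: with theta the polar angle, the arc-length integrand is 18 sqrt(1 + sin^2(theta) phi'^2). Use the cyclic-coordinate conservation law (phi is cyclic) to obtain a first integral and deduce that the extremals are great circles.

On the sphere of radius R = 18 with spherical coordinates (θ, φ), the induced metric is
    ds^2 = 324(dθ^2 + sin^2(θ) dφ^2).
Parameterise by θ; the arc-length functional is
    J[φ] = ∫ 18 sqrt(1 + sin^2(θ) (dφ/dθ)^2) dθ,
so L = 18 sqrt(1 + sin^2(θ) φ'^2). Compute
    ∂L/∂φ = 0  (L has no explicit φ dependence),
    ∂L/∂φ' = 18 sin^2(θ) φ' / sqrt(1 + sin^2(θ) φ'^2).
Since ∂L/∂φ = 0, the Euler-Lagrange equation
    d/dθ(∂L/∂φ') − ∂L/∂φ = 0
reduces to d/dθ(∂L/∂φ') = 0, i.e. the momentum conjugate to φ is conserved:
    18 sin^2(θ) φ' / sqrt(1 + sin^2(θ) φ'^2) = C.
The overall factor of 18 is constant, so dividing through gives Clairaut's relation sin^2(θ) φ' / sqrt(1 + sin^2(θ) φ'^2) = C' (with C' = C/18). Solving for φ' and integrating gives the great-circle family
    cot(θ) = A cos(φ − φ_0),
i.e. the intersection of the sphere with a plane through the origin. The two constants A and φ_0 (equivalently C and one phase) are fixed by the two endpoint conditions.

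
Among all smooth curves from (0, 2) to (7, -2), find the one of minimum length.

Arc-length functional: J[y] = ∫ sqrt(1 + (y')^2) dx.
Lagrangian L = sqrt(1 + (y')^2) has no explicit y dependence, so ∂L/∂y = 0 and the Euler-Lagrange equation gives
    d/dx( y' / sqrt(1 + (y')^2) ) = 0  ⇒  y' / sqrt(1 + (y')^2) = const.
Hence y' is constant, so y(x) is affine.
Fitting the endpoints (0, 2) and (7, -2):
    slope m = ((-2) − 2) / (7 − 0) = -4/7,
    intercept c = 2 − m·0 = 2.
Extremal: y(x) = (-4/7) x + 2.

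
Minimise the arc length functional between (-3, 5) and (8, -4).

Arc-length functional: J[y] = ∫ sqrt(1 + (y')^2) dx.
Lagrangian L = sqrt(1 + (y')^2) has no explicit y dependence, so ∂L/∂y = 0 and the Euler-Lagrange equation gives
    d/dx( y' / sqrt(1 + (y')^2) ) = 0  ⇒  y' / sqrt(1 + (y')^2) = const.
Hence y' is constant, so y(x) is affine.
Fitting the endpoints (-3, 5) and (8, -4):
    slope m = ((-4) − 5) / (8 − (-3)) = -9/11,
    intercept c = 5 − m·(-3) = 28/11.
Extremal: y(x) = (-9/11) x + 28/11.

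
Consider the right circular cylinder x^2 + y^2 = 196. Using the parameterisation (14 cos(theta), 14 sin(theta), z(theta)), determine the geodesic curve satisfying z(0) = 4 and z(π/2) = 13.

Parameterise the cylinder of radius R = 14 as
    r(θ) = (14 cos θ, 14 sin θ, z(θ)).
The arc-length element is
    ds = sqrt(196 + (dz/dθ)^2) dθ,
so the Lagrangian is L = sqrt(196 + z'^2).
L depends on z' only, not on z or θ, so ∂L/∂z = 0 and
    ∂L/∂z' = z' / sqrt(196 + z'^2).
The Euler-Lagrange equation gives
    d/dθ( z' / sqrt(196 + z'^2) ) = 0,
so z' is constant. Integrating once:
    z(θ) = a θ + b,
a helix on the cylinder (a straight line when the cylinder is unrolled). The constants a, b are determined by the endpoint conditions.
With endpoint conditions z(0) = 4 and z(π/2) = 13: from z(0) = b we get b = 4, and a·π/2 + 4 = 13 gives a = 18/π, so
    z(θ) = (18/π) θ + 4.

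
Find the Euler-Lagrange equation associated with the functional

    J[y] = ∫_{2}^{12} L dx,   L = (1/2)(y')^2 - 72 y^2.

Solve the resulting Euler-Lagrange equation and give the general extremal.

The Lagrangian is L = (1/2)(y')^2 - 72 y^2.
∂L/∂y = -144y.
∂L/∂y' = y'.
The Euler-Lagrange equation d/dx(∂L/∂y') − ∂L/∂y = 0 becomes:
    y'' + 144 y = 0
General solution: y(x) = A sin(12x) + B cos(12x), where A and B are arbitrary constants fixed by the endpoint conditions.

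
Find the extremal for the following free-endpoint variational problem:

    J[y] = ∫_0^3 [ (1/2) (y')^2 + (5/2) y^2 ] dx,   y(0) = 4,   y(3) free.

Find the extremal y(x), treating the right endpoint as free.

The Lagrangian L = (1/2) (y')^2 + (5/2) y^2 gives
    ∂L/∂y = 5 y,   ∂L/∂y' = y'.
Euler-Lagrange: y'' − 5 y = 0.
With k = sqrt(5), the general solution is
    y(x) = A cosh(sqrt(5) x) + B sinh(sqrt(5) x).
Fixed left endpoint y(0) = 4 ⇒ A = 4.
The right endpoint x = 3 is free, so the natural (transversality) condition is ∂L/∂y' |_{x=3} = 0, i.e. y'(3) = 0.
Compute y'(x) = A k sinh(k x) + B k cosh(k x), so
    y'(3) = A k sinh(k·3) + B k cosh(k·3) = 0
    ⇒ B = −A tanh(k·3) = − 4 tanh(sqrt(5)·3).
Therefore the extremal is
    y(x) = 4 cosh(sqrt(5) x) − 4 tanh(sqrt(5)·3) sinh(sqrt(5) x).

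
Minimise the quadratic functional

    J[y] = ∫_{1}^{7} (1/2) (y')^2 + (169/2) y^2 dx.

The Lagrangian is L = (1/2) (y')^2 + (169/2) y^2.
Compute ∂L/∂y = 169y, ∂L/∂y' = y'.
The Euler-Lagrange equation d/dx(∂L/∂y') − ∂L/∂y = 0 reduces to
    y'' − 169 y = 0.
Its general solution is
    y(x) = A e^(13x) + B e^(−13x),
with A, B fixed by the endpoint conditions.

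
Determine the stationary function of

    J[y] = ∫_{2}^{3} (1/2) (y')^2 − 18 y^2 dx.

The Lagrangian is L = (1/2) (y')^2 − 18 y^2.
Compute ∂L/∂y = -36y, ∂L/∂y' = y'.
The Euler-Lagrange equation d/dx(∂L/∂y') − ∂L/∂y = 0 reduces to
    y'' + 36 y = 0.
Its general solution is
    y(x) = A sin(6x) + B cos(6x),
with A, B fixed by the endpoint conditions.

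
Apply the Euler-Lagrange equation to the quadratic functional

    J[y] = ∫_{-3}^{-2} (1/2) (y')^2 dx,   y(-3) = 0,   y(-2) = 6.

The Lagrangian is L = (1/2) (y')^2.
Compute ∂L/∂y = 0, ∂L/∂y' = y'.
The Euler-Lagrange equation d/dx(∂L/∂y') − ∂L/∂y = 0 reduces to
    y'' = 0.
Its general solution is
    y(x) = A x + B,
with A, B fixed by the endpoint conditions.
Applying the endpoint conditions y(-3) = 0 and y(-2) = 6: solve A·-3 + B = 0 and A·-2 + B = 6. Subtracting gives A(-2 − -3) = 6 − 0, so A = 6, and B = 0 − A·-3 = 18. Therefore
    y(x) = 6 x + 18.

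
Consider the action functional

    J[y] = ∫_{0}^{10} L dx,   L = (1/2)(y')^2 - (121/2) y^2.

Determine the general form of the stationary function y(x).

The Lagrangian is L = (1/2)(y')^2 - (121/2) y^2.
∂L/∂y = -121y.
∂L/∂y' = y'.
The Euler-Lagrange equation d/dx(∂L/∂y') − ∂L/∂y = 0 becomes:
    y'' + 121 y = 0
General solution: y(x) = A sin(11x) + B cos(11x), where A and B are arbitrary constants fixed by the endpoint conditions.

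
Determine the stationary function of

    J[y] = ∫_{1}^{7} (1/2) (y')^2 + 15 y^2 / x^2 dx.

The Lagrangian is L = (1/2) (y')^2 + 15 y^2 / x^2.
Compute ∂L/∂y = 30y/x^2, ∂L/∂y' = y'.
The Euler-Lagrange equation d/dx(∂L/∂y') − ∂L/∂y = 0 reduces to
    y'' − 30/x^2 · y = 0  (x > 0).
Its general solution is
    y(x) = A x^6 + B x^(-5),
with A, B fixed by the endpoint conditions.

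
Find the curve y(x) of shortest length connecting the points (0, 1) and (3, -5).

Arc-length functional: J[y] = ∫ sqrt(1 + (y')^2) dx.
Lagrangian L = sqrt(1 + (y')^2) has no explicit y dependence, so ∂L/∂y = 0 and the Euler-Lagrange equation gives
    d/dx( y' / sqrt(1 + (y')^2) ) = 0  ⇒  y' / sqrt(1 + (y')^2) = const.
Hence y' is constant, so y(x) is affine.
Fitting the endpoints (0, 1) and (3, -5):
    slope m = ((-5) − 1) / (3 − 0) = -2,
    intercept c = 1 − m·0 = 1.
Extremal: y(x) = -2 x + 1.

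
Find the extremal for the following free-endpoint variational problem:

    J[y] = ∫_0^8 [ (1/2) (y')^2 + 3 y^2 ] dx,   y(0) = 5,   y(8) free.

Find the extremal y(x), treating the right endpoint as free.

The Lagrangian L = (1/2) (y')^2 + 3 y^2 gives
    ∂L/∂y = 6 y,   ∂L/∂y' = y'.
Euler-Lagrange: y'' − 6 y = 0.
With k = sqrt(6), the general solution is
    y(x) = A cosh(sqrt(6) x) + B sinh(sqrt(6) x).
Fixed left endpoint y(0) = 5 ⇒ A = 5.
The right endpoint x = 8 is free, so the natural (transversality) condition is ∂L/∂y' |_{x=8} = 0, i.e. y'(8) = 0.
Compute y'(x) = A k sinh(k x) + B k cosh(k x), so
    y'(8) = A k sinh(k·8) + B k cosh(k·8) = 0
    ⇒ B = −A tanh(k·8) = − 5 tanh(sqrt(6)·8).
Therefore the extremal is
    y(x) = 5 cosh(sqrt(6) x) − 5 tanh(sqrt(6)·8) sinh(sqrt(6) x).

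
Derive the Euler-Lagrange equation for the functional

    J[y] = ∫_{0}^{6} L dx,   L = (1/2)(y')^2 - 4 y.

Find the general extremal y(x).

The Lagrangian is L = (1/2)(y')^2 - 4 y.
∂L/∂y = -4.
∂L/∂y' = y'.
The Euler-Lagrange equation d/dx(∂L/∂y') − ∂L/∂y = 0 becomes:
    y'' + 4 = 0
General solution: y(x) = -2 x^2 + A x + B, where A and B are arbitrary constants fixed by the endpoint conditions.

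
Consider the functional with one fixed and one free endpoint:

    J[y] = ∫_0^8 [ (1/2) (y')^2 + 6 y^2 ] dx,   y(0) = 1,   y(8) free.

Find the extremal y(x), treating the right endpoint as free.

The Lagrangian L = (1/2) (y')^2 + 6 y^2 gives
    ∂L/∂y = 12 y,   ∂L/∂y' = y'.
Euler-Lagrange: y'' − 12 y = 0.
With k = sqrt(12), the general solution is
    y(x) = A cosh(sqrt(12) x) + B sinh(sqrt(12) x).
Fixed left endpoint y(0) = 1 ⇒ A = 1.
The right endpoint x = 8 is free, so the natural (transversality) condition is ∂L/∂y' |_{x=8} = 0, i.e. y'(8) = 0.
Compute y'(x) = A k sinh(k x) + B k cosh(k x), so
    y'(8) = A k sinh(k·8) + B k cosh(k·8) = 0
    ⇒ B = −A tanh(k·8) = − tanh(sqrt(12)·8).
Therefore the extremal is
    y(x) = cosh(sqrt(12) x) − tanh(sqrt(12)·8) sinh(sqrt(12) x).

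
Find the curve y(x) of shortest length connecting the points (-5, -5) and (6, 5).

Arc-length functional: J[y] = ∫ sqrt(1 + (y')^2) dx.
Lagrangian L = sqrt(1 + (y')^2) has no explicit y dependence, so ∂L/∂y = 0 and the Euler-Lagrange equation gives
    d/dx( y' / sqrt(1 + (y')^2) ) = 0  ⇒  y' / sqrt(1 + (y')^2) = const.
Hence y' is constant, so y(x) is affine.
Fitting the endpoints (-5, -5) and (6, 5):
    slope m = (5 − (-5)) / (6 − (-5)) = 10/11,
    intercept c = (-5) − m·(-5) = -5/11.
Extremal: y(x) = (10/11) x - 5/11.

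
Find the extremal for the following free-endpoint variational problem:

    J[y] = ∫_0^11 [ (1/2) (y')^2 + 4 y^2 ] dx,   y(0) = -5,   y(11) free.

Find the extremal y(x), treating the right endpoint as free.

The Lagrangian L = (1/2) (y')^2 + 4 y^2 gives
    ∂L/∂y = 8 y,   ∂L/∂y' = y'.
Euler-Lagrange: y'' − 8 y = 0.
With k = sqrt(8), the general solution is
    y(x) = A cosh(sqrt(8) x) + B sinh(sqrt(8) x).
Fixed left endpoint y(0) = -5 ⇒ A = -5.
The right endpoint x = 11 is free, so the natural (transversality) condition is ∂L/∂y' |_{x=11} = 0, i.e. y'(11) = 0.
Compute y'(x) = A k sinh(k x) + B k cosh(k x), so
    y'(11) = A k sinh(k·11) + B k cosh(k·11) = 0
    ⇒ B = −A tanh(k·11) = 5 tanh(sqrt(8)·11).
Therefore the extremal is
    y(x) = −5 cosh(sqrt(8) x) + 5 tanh(sqrt(8)·11) sinh(sqrt(8) x).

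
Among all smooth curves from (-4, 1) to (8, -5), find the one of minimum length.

Arc-length functional: J[y] = ∫ sqrt(1 + (y')^2) dx.
Lagrangian L = sqrt(1 + (y')^2) has no explicit y dependence, so ∂L/∂y = 0 and the Euler-Lagrange equation gives
    d/dx( y' / sqrt(1 + (y')^2) ) = 0  ⇒  y' / sqrt(1 + (y')^2) = const.
Hence y' is constant, so y(x) is affine.
Fitting the endpoints (-4, 1) and (8, -5):
    slope m = ((-5) − 1) / (8 − (-4)) = -1/2,
    intercept c = 1 − m·(-4) = -1.
Extremal: y(x) = (-1/2) x - 1.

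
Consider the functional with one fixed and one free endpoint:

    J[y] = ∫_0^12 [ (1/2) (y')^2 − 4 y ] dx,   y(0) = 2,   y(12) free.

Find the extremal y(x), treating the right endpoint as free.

The Lagrangian L = (1/2) (y')^2 − 4 y gives
    ∂L/∂y = −4,   ∂L/∂y' = y'.
Euler-Lagrange: d/dx(y') − (−4) = 0, i.e. y'' + 4 = 0, so
    y(x) = −(4/2) x^2 + C1 x + C2.
Fixed left endpoint y(0) = 2 ⇒ C2 = 2.
The right endpoint x = 12 is free, so the natural (transversality) condition is ∂L/∂y' |_{x=12} = 0, i.e. y'(12) = 0.
Compute y'(x) = −4 x + C1, so y'(12) = −48 + C1 = 0 ⇒ C1 = 48.
Therefore the extremal is
    y(x) = −2 x^2 + 48 x + 2.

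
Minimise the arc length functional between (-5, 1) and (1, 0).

Arc-length functional: J[y] = ∫ sqrt(1 + (y')^2) dx.
Lagrangian L = sqrt(1 + (y')^2) has no explicit y dependence, so ∂L/∂y = 0 and the Euler-Lagrange equation gives
    d/dx( y' / sqrt(1 + (y')^2) ) = 0  ⇒  y' / sqrt(1 + (y')^2) = const.
Hence y' is constant, so y(x) is affine.
Fitting the endpoints (-5, 1) and (1, 0):
    slope m = (0 − 1) / (1 − (-5)) = -1/6,
    intercept c = 1 − m·(-5) = 1/6.
Extremal: y(x) = (-1/6) x + 1/6.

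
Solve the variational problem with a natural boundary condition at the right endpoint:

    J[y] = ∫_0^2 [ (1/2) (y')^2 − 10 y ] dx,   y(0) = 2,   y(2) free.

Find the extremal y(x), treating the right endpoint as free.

The Lagrangian L = (1/2) (y')^2 − 10 y gives
    ∂L/∂y = −10,   ∂L/∂y' = y'.
Euler-Lagrange: d/dx(y') − (−10) = 0, i.e. y'' + 10 = 0, so
    y(x) = −(10/2) x^2 + C1 x + C2.
Fixed left endpoint y(0) = 2 ⇒ C2 = 2.
The right endpoint x = 2 is free, so the natural (transversality) condition is ∂L/∂y' |_{x=2} = 0, i.e. y'(2) = 0.
Compute y'(x) = −10 x + C1, so y'(2) = −20 + C1 = 0 ⇒ C1 = 20.
Therefore the extremal is
    y(x) = −5 x^2 + 20 x + 2.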